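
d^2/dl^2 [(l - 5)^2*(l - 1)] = 6*l - 22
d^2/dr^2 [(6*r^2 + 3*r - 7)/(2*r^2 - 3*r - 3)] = 12*(8*r^3 + 4*r^2 + 30*r - 13)/(8*r^6 - 36*r^5 + 18*r^4 + 81*r^3 - 27*r^2 - 81*r - 27)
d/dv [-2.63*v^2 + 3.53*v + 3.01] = 3.53 - 5.26*v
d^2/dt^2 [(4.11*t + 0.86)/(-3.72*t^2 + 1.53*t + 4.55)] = ((4.11*t + 0.86)*(7.44*t - 1.53)*(14.88*t - 3.06) + (91.7352*t - 6.1782)*(-3.72*t^2 + 1.53*t + 4.55))/(-3.72*t^2 + 1.53*t + 4.55)^3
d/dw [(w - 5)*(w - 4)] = 2*w - 9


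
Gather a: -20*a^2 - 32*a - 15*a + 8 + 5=-20*a^2 - 47*a + 13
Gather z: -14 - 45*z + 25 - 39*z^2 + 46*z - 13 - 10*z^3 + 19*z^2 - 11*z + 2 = -10*z^3 - 20*z^2 - 10*z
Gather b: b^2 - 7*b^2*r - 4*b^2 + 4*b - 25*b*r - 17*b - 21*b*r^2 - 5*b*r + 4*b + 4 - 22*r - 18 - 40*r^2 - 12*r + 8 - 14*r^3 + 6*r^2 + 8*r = b^2*(-7*r - 3) + b*(-21*r^2 - 30*r - 9) - 14*r^3 - 34*r^2 - 26*r - 6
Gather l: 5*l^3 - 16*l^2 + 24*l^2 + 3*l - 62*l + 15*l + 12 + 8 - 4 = 5*l^3 + 8*l^2 - 44*l + 16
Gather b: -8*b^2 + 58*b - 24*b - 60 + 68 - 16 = -8*b^2 + 34*b - 8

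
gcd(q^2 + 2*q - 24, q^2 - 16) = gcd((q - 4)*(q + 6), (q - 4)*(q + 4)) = q - 4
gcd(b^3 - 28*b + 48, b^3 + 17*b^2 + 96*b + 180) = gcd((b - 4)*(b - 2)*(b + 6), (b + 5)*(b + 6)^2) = b + 6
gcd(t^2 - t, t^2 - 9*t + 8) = t - 1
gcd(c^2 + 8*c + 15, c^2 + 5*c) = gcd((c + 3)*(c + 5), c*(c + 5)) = c + 5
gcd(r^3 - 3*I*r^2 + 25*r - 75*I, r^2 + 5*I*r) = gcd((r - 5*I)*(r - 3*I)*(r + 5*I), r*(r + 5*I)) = r + 5*I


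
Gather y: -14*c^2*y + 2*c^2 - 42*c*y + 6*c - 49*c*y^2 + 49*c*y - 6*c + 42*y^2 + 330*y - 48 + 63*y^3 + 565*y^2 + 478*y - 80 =2*c^2 + 63*y^3 + y^2*(607 - 49*c) + y*(-14*c^2 + 7*c + 808) - 128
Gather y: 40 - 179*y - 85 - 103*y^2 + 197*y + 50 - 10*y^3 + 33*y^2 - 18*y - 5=-10*y^3 - 70*y^2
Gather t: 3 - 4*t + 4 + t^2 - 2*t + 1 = t^2 - 6*t + 8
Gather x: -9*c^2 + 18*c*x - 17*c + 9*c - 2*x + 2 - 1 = -9*c^2 - 8*c + x*(18*c - 2) + 1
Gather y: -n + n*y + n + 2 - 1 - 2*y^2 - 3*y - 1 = -2*y^2 + y*(n - 3)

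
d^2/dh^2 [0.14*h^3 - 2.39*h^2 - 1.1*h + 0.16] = 0.84*h - 4.78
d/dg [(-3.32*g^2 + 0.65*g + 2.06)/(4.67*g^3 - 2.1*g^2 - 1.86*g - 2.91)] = (15.5044*g^4 - 6.071*g^3 - 21.3204*g^2 + 27.9744*g + 1.9401)/(21.8089*g^6 - 19.614*g^5 - 12.9624*g^4 - 19.3674*g^3 + 15.6816*g^2 + 10.8252*g + 8.4681)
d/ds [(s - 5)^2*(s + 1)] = 3*(s - 5)*(s - 1)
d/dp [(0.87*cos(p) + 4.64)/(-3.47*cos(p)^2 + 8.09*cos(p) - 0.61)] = (-3.0189*cos(p)^2 - 32.2016*cos(p) + 38.0683)*sin(p)/(12.0409*cos(p)^4 - 56.1446*cos(p)^3 + 69.6815*cos(p)^2 - 9.8698*cos(p) + 0.3721)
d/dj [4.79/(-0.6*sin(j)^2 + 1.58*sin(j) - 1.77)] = (5.748*sin(j) - 7.5682)*cos(j)/(0.6*sin(j)^2 - 1.58*sin(j) + 1.77)^2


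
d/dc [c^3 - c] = 3*c^2 - 1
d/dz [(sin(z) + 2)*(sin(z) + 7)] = (2*sin(z) + 9)*cos(z)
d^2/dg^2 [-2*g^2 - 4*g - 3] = -4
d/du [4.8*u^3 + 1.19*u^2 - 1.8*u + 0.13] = 14.4*u^2 + 2.38*u - 1.8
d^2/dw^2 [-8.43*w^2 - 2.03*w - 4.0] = -16.8600000000000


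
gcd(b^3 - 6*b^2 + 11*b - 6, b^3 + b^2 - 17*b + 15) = b^2 - 4*b + 3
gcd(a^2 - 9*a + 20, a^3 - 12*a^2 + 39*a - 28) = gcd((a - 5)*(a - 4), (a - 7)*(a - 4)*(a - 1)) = a - 4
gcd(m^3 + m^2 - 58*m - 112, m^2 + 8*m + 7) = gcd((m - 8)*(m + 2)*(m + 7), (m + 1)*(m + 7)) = m + 7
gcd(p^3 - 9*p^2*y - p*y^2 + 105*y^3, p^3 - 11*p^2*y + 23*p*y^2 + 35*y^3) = p^2 - 12*p*y + 35*y^2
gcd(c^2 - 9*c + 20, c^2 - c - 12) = c - 4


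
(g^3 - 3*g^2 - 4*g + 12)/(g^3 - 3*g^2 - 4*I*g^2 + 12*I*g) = (g^2 - 4)/(g*(g - 4*I))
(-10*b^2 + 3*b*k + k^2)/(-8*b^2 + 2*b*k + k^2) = (5*b + k)/(4*b + k)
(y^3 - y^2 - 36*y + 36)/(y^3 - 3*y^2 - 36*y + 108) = (y - 1)/(y - 3)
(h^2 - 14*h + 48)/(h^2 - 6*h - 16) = (h - 6)/(h + 2)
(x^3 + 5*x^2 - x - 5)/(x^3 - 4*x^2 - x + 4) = (x + 5)/(x - 4)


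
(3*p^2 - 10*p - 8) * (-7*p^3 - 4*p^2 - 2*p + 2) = -21*p^5 + 58*p^4 + 90*p^3 + 58*p^2 - 4*p - 16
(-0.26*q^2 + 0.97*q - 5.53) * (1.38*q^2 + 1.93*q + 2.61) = -0.3588*q^4 + 0.8368*q^3 - 6.4379*q^2 - 8.1412*q - 14.4333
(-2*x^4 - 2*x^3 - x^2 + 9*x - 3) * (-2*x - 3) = 4*x^5 + 10*x^4 + 8*x^3 - 15*x^2 - 21*x + 9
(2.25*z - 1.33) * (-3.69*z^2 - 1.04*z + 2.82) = -8.3025*z^3 + 2.5677*z^2 + 7.7282*z - 3.7506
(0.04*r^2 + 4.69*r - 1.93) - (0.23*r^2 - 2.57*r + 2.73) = -0.19*r^2 + 7.26*r - 4.66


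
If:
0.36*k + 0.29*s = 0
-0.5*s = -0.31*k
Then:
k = 0.00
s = 0.00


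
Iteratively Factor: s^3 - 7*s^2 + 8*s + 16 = (s - 4)*(s^2 - 3*s - 4) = (s - 4)*(s + 1)*(s - 4)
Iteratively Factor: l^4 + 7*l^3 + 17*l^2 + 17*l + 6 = (l + 1)*(l^3 + 6*l^2 + 11*l + 6) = (l + 1)*(l + 2)*(l^2 + 4*l + 3) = (l + 1)*(l + 2)*(l + 3)*(l + 1)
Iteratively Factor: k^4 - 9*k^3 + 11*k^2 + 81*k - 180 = (k - 5)*(k^3 - 4*k^2 - 9*k + 36) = (k - 5)*(k - 3)*(k^2 - k - 12) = (k - 5)*(k - 4)*(k - 3)*(k + 3)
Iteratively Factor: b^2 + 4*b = (b)*(b + 4)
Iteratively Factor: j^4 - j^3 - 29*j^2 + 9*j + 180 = (j + 3)*(j^3 - 4*j^2 - 17*j + 60) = (j - 5)*(j + 3)*(j^2 + j - 12) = (j - 5)*(j + 3)*(j + 4)*(j - 3)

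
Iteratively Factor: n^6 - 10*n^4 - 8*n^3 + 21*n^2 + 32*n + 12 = (n - 2)*(n^5 + 2*n^4 - 6*n^3 - 20*n^2 - 19*n - 6) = (n - 2)*(n + 1)*(n^4 + n^3 - 7*n^2 - 13*n - 6) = (n - 2)*(n + 1)^2*(n^3 - 7*n - 6) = (n - 2)*(n + 1)^2*(n + 2)*(n^2 - 2*n - 3) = (n - 3)*(n - 2)*(n + 1)^2*(n + 2)*(n + 1)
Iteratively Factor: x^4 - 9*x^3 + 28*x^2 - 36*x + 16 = (x - 2)*(x^3 - 7*x^2 + 14*x - 8) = (x - 2)^2*(x^2 - 5*x + 4) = (x - 2)^2*(x - 1)*(x - 4)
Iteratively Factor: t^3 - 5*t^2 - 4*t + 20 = (t - 2)*(t^2 - 3*t - 10) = (t - 2)*(t + 2)*(t - 5)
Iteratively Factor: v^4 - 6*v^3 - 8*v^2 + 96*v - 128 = (v - 4)*(v^3 - 2*v^2 - 16*v + 32) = (v - 4)*(v + 4)*(v^2 - 6*v + 8) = (v - 4)*(v - 2)*(v + 4)*(v - 4)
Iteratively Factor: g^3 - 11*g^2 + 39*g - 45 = (g - 5)*(g^2 - 6*g + 9) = (g - 5)*(g - 3)*(g - 3)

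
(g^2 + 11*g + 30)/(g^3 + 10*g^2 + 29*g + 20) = (g + 6)/(g^2 + 5*g + 4)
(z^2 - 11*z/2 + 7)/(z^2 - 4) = (z - 7/2)/(z + 2)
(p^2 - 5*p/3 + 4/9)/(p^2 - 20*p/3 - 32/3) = (-9*p^2 + 15*p - 4)/(3*(-3*p^2 + 20*p + 32))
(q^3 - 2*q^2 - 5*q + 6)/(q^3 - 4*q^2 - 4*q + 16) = (q^2 - 4*q + 3)/(q^2 - 6*q + 8)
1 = 1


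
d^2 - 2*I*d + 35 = (d - 7*I)*(d + 5*I)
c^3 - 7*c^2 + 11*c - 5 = (c - 5)*(c - 1)^2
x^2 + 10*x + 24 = (x + 4)*(x + 6)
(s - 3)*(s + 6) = s^2 + 3*s - 18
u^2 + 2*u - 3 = (u - 1)*(u + 3)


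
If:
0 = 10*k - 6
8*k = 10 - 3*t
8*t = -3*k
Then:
No Solution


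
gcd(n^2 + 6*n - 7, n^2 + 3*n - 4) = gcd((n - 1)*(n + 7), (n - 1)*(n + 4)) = n - 1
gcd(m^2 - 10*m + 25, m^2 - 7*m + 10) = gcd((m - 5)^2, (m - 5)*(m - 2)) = m - 5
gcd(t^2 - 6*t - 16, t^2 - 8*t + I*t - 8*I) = t - 8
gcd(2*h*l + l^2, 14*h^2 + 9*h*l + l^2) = 2*h + l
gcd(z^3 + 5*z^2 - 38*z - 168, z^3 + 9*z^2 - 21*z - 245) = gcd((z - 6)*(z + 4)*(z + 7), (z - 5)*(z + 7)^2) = z + 7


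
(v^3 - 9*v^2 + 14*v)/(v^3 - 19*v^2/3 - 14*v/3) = 3*(v - 2)/(3*v + 2)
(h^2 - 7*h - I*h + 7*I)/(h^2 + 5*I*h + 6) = (h - 7)/(h + 6*I)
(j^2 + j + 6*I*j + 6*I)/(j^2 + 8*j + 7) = (j + 6*I)/(j + 7)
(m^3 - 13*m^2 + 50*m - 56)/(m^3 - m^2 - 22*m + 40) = (m - 7)/(m + 5)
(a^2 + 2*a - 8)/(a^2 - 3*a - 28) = (a - 2)/(a - 7)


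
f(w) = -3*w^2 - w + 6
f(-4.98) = -63.42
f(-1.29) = 2.30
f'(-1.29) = 6.74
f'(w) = -6*w - 1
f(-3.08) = -19.38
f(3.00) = -24.00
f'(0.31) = -2.86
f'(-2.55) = 14.30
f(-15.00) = -654.00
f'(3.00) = -19.00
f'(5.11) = -31.66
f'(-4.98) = 28.88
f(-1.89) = -2.83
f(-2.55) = -10.96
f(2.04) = -8.52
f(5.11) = -77.45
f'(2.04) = -13.24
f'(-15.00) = 89.00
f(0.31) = 5.40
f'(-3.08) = 17.48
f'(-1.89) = 10.34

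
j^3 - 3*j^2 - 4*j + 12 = (j - 3)*(j - 2)*(j + 2)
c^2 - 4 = (c - 2)*(c + 2)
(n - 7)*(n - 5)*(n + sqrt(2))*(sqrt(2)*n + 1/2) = sqrt(2)*n^4 - 12*sqrt(2)*n^3 + 5*n^3/2 - 30*n^2 + 71*sqrt(2)*n^2/2 - 6*sqrt(2)*n + 175*n/2 + 35*sqrt(2)/2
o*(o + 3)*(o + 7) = o^3 + 10*o^2 + 21*o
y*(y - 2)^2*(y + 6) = y^4 + 2*y^3 - 20*y^2 + 24*y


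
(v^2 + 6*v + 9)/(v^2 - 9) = (v + 3)/(v - 3)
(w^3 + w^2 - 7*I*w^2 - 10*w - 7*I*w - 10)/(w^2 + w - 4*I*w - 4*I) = (w^2 - 7*I*w - 10)/(w - 4*I)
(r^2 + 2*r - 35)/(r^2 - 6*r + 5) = (r + 7)/(r - 1)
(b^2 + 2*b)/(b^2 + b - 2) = b/(b - 1)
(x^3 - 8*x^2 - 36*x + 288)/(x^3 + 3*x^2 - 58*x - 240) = (x - 6)/(x + 5)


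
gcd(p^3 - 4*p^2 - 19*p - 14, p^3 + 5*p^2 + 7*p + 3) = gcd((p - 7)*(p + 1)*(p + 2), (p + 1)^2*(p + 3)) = p + 1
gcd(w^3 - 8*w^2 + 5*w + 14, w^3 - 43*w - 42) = w^2 - 6*w - 7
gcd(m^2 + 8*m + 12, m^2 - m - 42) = m + 6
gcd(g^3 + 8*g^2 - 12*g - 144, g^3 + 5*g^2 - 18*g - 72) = g^2 + 2*g - 24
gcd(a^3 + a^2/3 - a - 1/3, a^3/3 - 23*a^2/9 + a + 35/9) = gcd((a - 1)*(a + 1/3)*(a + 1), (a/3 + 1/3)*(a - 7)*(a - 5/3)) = a + 1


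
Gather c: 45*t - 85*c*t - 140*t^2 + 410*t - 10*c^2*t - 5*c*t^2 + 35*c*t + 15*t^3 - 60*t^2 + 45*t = -10*c^2*t + c*(-5*t^2 - 50*t) + 15*t^3 - 200*t^2 + 500*t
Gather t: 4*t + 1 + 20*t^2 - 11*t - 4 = 20*t^2 - 7*t - 3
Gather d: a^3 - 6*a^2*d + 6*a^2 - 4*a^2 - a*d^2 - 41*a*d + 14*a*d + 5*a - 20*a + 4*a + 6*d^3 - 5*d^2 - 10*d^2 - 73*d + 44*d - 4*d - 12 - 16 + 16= a^3 + 2*a^2 - 11*a + 6*d^3 + d^2*(-a - 15) + d*(-6*a^2 - 27*a - 33) - 12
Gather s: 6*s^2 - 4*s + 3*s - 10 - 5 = 6*s^2 - s - 15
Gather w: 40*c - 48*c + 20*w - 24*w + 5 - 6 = -8*c - 4*w - 1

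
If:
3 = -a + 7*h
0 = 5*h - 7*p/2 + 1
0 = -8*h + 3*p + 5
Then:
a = 209/26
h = 41/26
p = 33/13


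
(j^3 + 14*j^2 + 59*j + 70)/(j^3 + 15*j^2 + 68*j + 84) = (j + 5)/(j + 6)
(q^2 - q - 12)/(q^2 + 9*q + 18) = (q - 4)/(q + 6)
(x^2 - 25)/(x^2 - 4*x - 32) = (25 - x^2)/(-x^2 + 4*x + 32)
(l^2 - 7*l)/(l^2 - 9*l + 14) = l/(l - 2)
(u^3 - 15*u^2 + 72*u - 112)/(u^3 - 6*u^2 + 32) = (u - 7)/(u + 2)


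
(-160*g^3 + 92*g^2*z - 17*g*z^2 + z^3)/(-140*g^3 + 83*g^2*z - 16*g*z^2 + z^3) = (-8*g + z)/(-7*g + z)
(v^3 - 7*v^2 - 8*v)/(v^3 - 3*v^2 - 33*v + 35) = v*(v^2 - 7*v - 8)/(v^3 - 3*v^2 - 33*v + 35)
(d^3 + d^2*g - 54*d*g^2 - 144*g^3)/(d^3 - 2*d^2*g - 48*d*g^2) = (d + 3*g)/d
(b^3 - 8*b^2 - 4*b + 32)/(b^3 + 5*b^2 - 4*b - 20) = (b - 8)/(b + 5)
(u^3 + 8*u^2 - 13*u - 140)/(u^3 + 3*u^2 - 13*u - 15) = (u^2 + 3*u - 28)/(u^2 - 2*u - 3)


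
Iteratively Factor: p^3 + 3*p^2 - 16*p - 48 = (p - 4)*(p^2 + 7*p + 12) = (p - 4)*(p + 3)*(p + 4)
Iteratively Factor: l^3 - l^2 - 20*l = (l + 4)*(l^2 - 5*l) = (l - 5)*(l + 4)*(l)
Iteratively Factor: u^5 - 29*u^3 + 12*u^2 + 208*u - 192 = (u - 1)*(u^4 + u^3 - 28*u^2 - 16*u + 192) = (u - 1)*(u + 4)*(u^3 - 3*u^2 - 16*u + 48) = (u - 3)*(u - 1)*(u + 4)*(u^2 - 16) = (u - 3)*(u - 1)*(u + 4)^2*(u - 4)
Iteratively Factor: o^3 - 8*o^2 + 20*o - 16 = (o - 4)*(o^2 - 4*o + 4) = (o - 4)*(o - 2)*(o - 2)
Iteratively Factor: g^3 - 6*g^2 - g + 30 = (g - 5)*(g^2 - g - 6) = (g - 5)*(g - 3)*(g + 2)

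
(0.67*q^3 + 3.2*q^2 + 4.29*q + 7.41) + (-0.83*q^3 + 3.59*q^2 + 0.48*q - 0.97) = -0.16*q^3 + 6.79*q^2 + 4.77*q + 6.44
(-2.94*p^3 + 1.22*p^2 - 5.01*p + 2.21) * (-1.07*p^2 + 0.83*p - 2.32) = 3.1458*p^5 - 3.7456*p^4 + 13.1941*p^3 - 9.3534*p^2 + 13.4575*p - 5.1272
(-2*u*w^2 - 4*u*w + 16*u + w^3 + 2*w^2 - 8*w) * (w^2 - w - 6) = -2*u*w^4 - 2*u*w^3 + 32*u*w^2 + 8*u*w - 96*u + w^5 + w^4 - 16*w^3 - 4*w^2 + 48*w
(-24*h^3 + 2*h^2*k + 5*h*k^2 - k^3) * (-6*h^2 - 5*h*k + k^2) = 144*h^5 + 108*h^4*k - 64*h^3*k^2 - 17*h^2*k^3 + 10*h*k^4 - k^5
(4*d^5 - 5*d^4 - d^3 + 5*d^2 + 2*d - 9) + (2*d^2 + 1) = 4*d^5 - 5*d^4 - d^3 + 7*d^2 + 2*d - 8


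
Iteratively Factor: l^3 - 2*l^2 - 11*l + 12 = (l + 3)*(l^2 - 5*l + 4) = (l - 4)*(l + 3)*(l - 1)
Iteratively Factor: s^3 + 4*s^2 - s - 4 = (s + 1)*(s^2 + 3*s - 4) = (s - 1)*(s + 1)*(s + 4)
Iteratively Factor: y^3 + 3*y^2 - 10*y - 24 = (y + 4)*(y^2 - y - 6) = (y + 2)*(y + 4)*(y - 3)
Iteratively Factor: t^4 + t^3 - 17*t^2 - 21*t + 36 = (t - 1)*(t^3 + 2*t^2 - 15*t - 36) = (t - 1)*(t + 3)*(t^2 - t - 12) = (t - 4)*(t - 1)*(t + 3)*(t + 3)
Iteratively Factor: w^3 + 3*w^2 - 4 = (w - 1)*(w^2 + 4*w + 4) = (w - 1)*(w + 2)*(w + 2)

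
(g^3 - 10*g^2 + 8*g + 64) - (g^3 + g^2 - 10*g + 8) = -11*g^2 + 18*g + 56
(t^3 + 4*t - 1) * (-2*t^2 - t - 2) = -2*t^5 - t^4 - 10*t^3 - 2*t^2 - 7*t + 2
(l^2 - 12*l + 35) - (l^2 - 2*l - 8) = 43 - 10*l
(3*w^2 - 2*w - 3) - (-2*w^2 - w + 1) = 5*w^2 - w - 4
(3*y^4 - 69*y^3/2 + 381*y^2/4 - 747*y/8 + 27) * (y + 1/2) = 3*y^5 - 33*y^4 + 78*y^3 - 183*y^2/4 - 315*y/16 + 27/2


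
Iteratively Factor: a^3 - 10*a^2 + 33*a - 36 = (a - 4)*(a^2 - 6*a + 9) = (a - 4)*(a - 3)*(a - 3)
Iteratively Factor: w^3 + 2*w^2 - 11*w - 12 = (w - 3)*(w^2 + 5*w + 4) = (w - 3)*(w + 4)*(w + 1)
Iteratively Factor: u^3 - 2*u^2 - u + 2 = (u + 1)*(u^2 - 3*u + 2) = (u - 2)*(u + 1)*(u - 1)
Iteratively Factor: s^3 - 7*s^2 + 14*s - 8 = (s - 4)*(s^2 - 3*s + 2) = (s - 4)*(s - 1)*(s - 2)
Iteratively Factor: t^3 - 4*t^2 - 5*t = (t + 1)*(t^2 - 5*t) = (t - 5)*(t + 1)*(t)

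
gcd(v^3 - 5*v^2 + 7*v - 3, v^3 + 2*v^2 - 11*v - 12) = v - 3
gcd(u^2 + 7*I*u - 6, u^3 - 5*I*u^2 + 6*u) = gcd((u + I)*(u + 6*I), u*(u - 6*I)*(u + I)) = u + I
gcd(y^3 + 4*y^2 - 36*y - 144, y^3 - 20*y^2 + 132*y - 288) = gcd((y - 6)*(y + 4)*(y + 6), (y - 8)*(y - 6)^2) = y - 6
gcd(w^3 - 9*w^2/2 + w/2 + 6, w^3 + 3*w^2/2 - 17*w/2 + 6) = w - 3/2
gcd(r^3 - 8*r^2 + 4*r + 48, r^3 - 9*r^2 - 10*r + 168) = r - 6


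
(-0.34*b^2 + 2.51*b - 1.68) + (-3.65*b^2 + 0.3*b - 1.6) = -3.99*b^2 + 2.81*b - 3.28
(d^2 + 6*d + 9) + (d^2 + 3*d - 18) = 2*d^2 + 9*d - 9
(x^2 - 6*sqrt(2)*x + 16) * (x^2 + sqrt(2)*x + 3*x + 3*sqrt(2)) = x^4 - 5*sqrt(2)*x^3 + 3*x^3 - 15*sqrt(2)*x^2 + 4*x^2 + 12*x + 16*sqrt(2)*x + 48*sqrt(2)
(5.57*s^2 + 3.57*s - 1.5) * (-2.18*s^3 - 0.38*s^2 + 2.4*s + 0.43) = -12.1426*s^5 - 9.8992*s^4 + 15.2814*s^3 + 11.5331*s^2 - 2.0649*s - 0.645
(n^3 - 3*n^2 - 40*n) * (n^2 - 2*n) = n^5 - 5*n^4 - 34*n^3 + 80*n^2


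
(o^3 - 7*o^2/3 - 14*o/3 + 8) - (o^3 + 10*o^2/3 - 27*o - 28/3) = -17*o^2/3 + 67*o/3 + 52/3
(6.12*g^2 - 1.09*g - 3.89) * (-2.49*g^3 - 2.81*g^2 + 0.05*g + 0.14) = -15.2388*g^5 - 14.4831*g^4 + 13.055*g^3 + 11.7332*g^2 - 0.3471*g - 0.5446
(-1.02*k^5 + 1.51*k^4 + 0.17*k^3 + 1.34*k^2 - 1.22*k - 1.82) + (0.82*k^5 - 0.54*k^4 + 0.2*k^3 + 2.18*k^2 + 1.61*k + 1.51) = -0.2*k^5 + 0.97*k^4 + 0.37*k^3 + 3.52*k^2 + 0.39*k - 0.31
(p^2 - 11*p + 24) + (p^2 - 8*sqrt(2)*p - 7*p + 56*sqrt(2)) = 2*p^2 - 18*p - 8*sqrt(2)*p + 24 + 56*sqrt(2)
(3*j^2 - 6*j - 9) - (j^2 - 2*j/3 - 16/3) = 2*j^2 - 16*j/3 - 11/3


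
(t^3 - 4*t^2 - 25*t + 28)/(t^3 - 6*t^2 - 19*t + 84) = (t - 1)/(t - 3)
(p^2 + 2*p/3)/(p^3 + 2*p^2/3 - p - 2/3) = p/(p^2 - 1)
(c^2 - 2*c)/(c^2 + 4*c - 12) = c/(c + 6)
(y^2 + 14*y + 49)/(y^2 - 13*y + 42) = (y^2 + 14*y + 49)/(y^2 - 13*y + 42)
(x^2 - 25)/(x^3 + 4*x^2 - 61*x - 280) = (x - 5)/(x^2 - x - 56)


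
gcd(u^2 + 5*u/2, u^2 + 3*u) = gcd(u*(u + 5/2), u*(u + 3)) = u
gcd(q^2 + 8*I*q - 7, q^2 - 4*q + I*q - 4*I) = q + I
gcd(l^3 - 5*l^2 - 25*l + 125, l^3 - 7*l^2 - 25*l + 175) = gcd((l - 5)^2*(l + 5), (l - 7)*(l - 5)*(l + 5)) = l^2 - 25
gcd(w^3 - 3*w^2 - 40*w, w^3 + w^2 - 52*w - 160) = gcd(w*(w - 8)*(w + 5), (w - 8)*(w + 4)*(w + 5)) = w^2 - 3*w - 40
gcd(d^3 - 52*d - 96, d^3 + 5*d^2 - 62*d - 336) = d^2 - 2*d - 48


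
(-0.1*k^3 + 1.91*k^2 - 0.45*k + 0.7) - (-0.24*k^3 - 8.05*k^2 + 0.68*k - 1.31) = 0.14*k^3 + 9.96*k^2 - 1.13*k + 2.01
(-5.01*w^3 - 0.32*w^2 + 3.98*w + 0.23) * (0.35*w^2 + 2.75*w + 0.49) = -1.7535*w^5 - 13.8895*w^4 - 1.9419*w^3 + 10.8687*w^2 + 2.5827*w + 0.1127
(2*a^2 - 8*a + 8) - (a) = 2*a^2 - 9*a + 8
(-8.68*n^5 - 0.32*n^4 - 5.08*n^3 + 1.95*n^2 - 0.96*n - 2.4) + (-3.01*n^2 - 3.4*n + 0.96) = -8.68*n^5 - 0.32*n^4 - 5.08*n^3 - 1.06*n^2 - 4.36*n - 1.44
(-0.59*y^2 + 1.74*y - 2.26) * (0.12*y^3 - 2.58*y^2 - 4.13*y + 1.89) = -0.0708*y^5 + 1.731*y^4 - 2.3237*y^3 - 2.4705*y^2 + 12.6224*y - 4.2714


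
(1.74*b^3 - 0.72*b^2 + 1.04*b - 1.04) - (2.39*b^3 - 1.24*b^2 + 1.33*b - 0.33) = -0.65*b^3 + 0.52*b^2 - 0.29*b - 0.71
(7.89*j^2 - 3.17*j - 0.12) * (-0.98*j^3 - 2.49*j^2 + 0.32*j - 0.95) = -7.7322*j^5 - 16.5395*j^4 + 10.5357*j^3 - 8.2111*j^2 + 2.9731*j + 0.114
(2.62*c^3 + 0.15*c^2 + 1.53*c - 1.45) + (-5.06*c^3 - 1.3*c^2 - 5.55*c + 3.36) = -2.44*c^3 - 1.15*c^2 - 4.02*c + 1.91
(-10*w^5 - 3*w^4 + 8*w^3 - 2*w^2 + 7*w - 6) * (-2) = 20*w^5 + 6*w^4 - 16*w^3 + 4*w^2 - 14*w + 12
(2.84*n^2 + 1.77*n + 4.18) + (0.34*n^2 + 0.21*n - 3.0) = 3.18*n^2 + 1.98*n + 1.18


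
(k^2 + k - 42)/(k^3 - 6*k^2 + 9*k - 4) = (k^2 + k - 42)/(k^3 - 6*k^2 + 9*k - 4)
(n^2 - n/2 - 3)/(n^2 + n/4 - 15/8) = 4*(n - 2)/(4*n - 5)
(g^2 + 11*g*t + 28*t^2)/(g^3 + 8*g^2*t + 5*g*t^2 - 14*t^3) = (-g - 4*t)/(-g^2 - g*t + 2*t^2)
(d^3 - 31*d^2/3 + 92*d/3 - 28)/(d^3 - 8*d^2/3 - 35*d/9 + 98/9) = 3*(d^2 - 8*d + 12)/(3*d^2 - d - 14)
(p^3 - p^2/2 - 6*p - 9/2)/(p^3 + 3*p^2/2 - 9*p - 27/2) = (p + 1)/(p + 3)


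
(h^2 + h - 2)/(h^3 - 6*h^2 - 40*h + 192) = (h^2 + h - 2)/(h^3 - 6*h^2 - 40*h + 192)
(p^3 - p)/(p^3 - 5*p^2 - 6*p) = (p - 1)/(p - 6)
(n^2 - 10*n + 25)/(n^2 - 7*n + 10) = (n - 5)/(n - 2)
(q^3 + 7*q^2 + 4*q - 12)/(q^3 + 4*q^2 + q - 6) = (q + 6)/(q + 3)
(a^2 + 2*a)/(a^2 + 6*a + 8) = a/(a + 4)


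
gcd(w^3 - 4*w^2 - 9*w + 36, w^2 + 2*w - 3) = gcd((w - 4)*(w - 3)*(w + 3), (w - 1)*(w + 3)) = w + 3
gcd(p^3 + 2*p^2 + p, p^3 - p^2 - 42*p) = p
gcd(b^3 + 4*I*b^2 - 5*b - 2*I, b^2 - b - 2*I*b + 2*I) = 1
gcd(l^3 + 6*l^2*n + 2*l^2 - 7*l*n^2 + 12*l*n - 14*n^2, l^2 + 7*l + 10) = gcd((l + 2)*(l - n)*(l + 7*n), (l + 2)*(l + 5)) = l + 2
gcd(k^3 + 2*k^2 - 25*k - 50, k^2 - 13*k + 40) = k - 5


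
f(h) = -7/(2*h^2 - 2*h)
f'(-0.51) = -11.92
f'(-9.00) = -0.00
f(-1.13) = -1.45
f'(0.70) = 31.75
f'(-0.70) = -5.93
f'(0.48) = -2.25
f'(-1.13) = -1.97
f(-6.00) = -0.08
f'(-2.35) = -0.32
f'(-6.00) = -0.03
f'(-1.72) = -0.71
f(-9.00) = -0.04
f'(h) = -7*(2 - 4*h)/(2*h^2 - 2*h)^2 = 7*(2*h - 1)/(2*h^2*(h - 1)^2)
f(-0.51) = -4.54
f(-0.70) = -2.94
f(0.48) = 14.02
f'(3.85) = 0.19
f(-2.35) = -0.44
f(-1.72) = -0.75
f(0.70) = 16.67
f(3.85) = -0.32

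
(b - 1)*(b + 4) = b^2 + 3*b - 4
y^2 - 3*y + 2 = (y - 2)*(y - 1)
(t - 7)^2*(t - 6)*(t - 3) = t^4 - 23*t^3 + 193*t^2 - 693*t + 882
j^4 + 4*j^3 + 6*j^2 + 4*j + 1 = (j + 1)^4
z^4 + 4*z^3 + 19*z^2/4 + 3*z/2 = z*(z + 1/2)*(z + 3/2)*(z + 2)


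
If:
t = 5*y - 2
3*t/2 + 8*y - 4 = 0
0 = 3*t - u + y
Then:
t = 8/31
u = 38/31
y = 14/31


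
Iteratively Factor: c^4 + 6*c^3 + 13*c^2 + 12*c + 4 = (c + 1)*(c^3 + 5*c^2 + 8*c + 4) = (c + 1)*(c + 2)*(c^2 + 3*c + 2) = (c + 1)^2*(c + 2)*(c + 2)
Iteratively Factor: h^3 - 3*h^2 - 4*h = (h + 1)*(h^2 - 4*h) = (h - 4)*(h + 1)*(h)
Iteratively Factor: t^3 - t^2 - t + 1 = (t - 1)*(t^2 - 1) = (t - 1)*(t + 1)*(t - 1)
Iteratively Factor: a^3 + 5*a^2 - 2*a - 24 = (a - 2)*(a^2 + 7*a + 12) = (a - 2)*(a + 4)*(a + 3)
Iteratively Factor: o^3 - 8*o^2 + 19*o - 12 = (o - 3)*(o^2 - 5*o + 4) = (o - 4)*(o - 3)*(o - 1)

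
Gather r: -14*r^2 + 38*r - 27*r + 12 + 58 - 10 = -14*r^2 + 11*r + 60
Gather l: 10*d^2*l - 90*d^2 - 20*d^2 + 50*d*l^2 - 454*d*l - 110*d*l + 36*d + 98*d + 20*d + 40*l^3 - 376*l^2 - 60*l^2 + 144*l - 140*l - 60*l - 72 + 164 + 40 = -110*d^2 + 154*d + 40*l^3 + l^2*(50*d - 436) + l*(10*d^2 - 564*d - 56) + 132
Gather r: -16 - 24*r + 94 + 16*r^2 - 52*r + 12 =16*r^2 - 76*r + 90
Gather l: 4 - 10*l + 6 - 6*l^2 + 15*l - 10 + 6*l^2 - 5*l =0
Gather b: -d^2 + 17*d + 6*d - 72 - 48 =-d^2 + 23*d - 120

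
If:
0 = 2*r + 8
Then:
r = -4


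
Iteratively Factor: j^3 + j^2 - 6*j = (j + 3)*(j^2 - 2*j) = j*(j + 3)*(j - 2)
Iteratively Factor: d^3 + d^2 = (d)*(d^2 + d) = d*(d + 1)*(d)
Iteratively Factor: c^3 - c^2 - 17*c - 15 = (c - 5)*(c^2 + 4*c + 3) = (c - 5)*(c + 3)*(c + 1)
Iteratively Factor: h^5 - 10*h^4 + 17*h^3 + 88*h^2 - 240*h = (h + 3)*(h^4 - 13*h^3 + 56*h^2 - 80*h) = h*(h + 3)*(h^3 - 13*h^2 + 56*h - 80) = h*(h - 4)*(h + 3)*(h^2 - 9*h + 20) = h*(h - 4)^2*(h + 3)*(h - 5)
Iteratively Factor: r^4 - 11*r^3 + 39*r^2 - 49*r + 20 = (r - 1)*(r^3 - 10*r^2 + 29*r - 20) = (r - 1)^2*(r^2 - 9*r + 20) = (r - 5)*(r - 1)^2*(r - 4)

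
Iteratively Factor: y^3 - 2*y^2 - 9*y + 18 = (y - 3)*(y^2 + y - 6) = (y - 3)*(y + 3)*(y - 2)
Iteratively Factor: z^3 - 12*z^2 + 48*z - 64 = (z - 4)*(z^2 - 8*z + 16) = (z - 4)^2*(z - 4)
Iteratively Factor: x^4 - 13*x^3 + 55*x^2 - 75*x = (x - 5)*(x^3 - 8*x^2 + 15*x) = (x - 5)^2*(x^2 - 3*x) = (x - 5)^2*(x - 3)*(x)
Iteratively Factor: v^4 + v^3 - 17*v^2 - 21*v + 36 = (v + 3)*(v^3 - 2*v^2 - 11*v + 12) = (v - 1)*(v + 3)*(v^2 - v - 12) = (v - 4)*(v - 1)*(v + 3)*(v + 3)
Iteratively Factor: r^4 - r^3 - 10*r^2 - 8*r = (r + 1)*(r^3 - 2*r^2 - 8*r) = r*(r + 1)*(r^2 - 2*r - 8) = r*(r - 4)*(r + 1)*(r + 2)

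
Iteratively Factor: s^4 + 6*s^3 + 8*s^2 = (s)*(s^3 + 6*s^2 + 8*s) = s^2*(s^2 + 6*s + 8) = s^2*(s + 2)*(s + 4)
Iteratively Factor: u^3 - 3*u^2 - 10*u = (u)*(u^2 - 3*u - 10) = u*(u - 5)*(u + 2)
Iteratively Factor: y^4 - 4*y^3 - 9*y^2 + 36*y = (y + 3)*(y^3 - 7*y^2 + 12*y) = (y - 3)*(y + 3)*(y^2 - 4*y) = y*(y - 3)*(y + 3)*(y - 4)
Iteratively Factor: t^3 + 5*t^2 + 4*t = (t + 1)*(t^2 + 4*t) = (t + 1)*(t + 4)*(t)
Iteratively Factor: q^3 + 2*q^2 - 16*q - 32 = (q + 4)*(q^2 - 2*q - 8) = (q + 2)*(q + 4)*(q - 4)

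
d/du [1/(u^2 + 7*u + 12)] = (-2*u - 7)/(u^2 + 7*u + 12)^2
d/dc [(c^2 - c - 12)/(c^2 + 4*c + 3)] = 5/(c^2 + 2*c + 1)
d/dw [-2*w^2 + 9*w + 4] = 9 - 4*w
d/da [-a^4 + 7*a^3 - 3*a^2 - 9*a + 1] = -4*a^3 + 21*a^2 - 6*a - 9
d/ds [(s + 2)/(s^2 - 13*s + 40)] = (s^2 - 13*s - (s + 2)*(2*s - 13) + 40)/(s^2 - 13*s + 40)^2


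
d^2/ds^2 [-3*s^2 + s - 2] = -6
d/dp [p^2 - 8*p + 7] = 2*p - 8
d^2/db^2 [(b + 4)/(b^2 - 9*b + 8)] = 2*((5 - 3*b)*(b^2 - 9*b + 8) + (b + 4)*(2*b - 9)^2)/(b^2 - 9*b + 8)^3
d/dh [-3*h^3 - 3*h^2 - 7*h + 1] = -9*h^2 - 6*h - 7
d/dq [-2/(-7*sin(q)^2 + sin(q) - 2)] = 2*(1 - 14*sin(q))*cos(q)/(7*sin(q)^2 - sin(q) + 2)^2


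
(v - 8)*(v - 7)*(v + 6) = v^3 - 9*v^2 - 34*v + 336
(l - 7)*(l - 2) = l^2 - 9*l + 14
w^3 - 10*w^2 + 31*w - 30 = (w - 5)*(w - 3)*(w - 2)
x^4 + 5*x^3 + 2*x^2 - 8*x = x*(x - 1)*(x + 2)*(x + 4)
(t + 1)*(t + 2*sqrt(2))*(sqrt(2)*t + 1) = sqrt(2)*t^3 + sqrt(2)*t^2 + 5*t^2 + 2*sqrt(2)*t + 5*t + 2*sqrt(2)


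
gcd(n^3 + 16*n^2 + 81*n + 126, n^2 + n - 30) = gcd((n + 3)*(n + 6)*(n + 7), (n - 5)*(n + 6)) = n + 6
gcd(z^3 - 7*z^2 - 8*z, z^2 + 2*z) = z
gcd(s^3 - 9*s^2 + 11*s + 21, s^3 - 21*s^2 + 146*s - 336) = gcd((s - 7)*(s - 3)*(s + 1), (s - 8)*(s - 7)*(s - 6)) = s - 7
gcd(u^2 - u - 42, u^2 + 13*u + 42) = u + 6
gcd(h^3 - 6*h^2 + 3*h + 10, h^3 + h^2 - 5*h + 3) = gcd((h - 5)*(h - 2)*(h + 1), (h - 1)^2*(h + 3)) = 1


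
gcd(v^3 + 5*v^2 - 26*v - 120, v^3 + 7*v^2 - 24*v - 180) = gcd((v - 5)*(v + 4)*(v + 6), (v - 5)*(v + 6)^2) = v^2 + v - 30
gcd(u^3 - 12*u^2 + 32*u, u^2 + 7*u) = u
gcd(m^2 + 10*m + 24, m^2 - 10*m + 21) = 1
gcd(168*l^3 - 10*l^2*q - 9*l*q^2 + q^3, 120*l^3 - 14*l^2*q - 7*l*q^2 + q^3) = -24*l^2 - 2*l*q + q^2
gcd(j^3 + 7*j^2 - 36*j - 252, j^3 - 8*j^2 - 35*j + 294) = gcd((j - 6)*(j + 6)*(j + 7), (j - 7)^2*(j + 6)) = j + 6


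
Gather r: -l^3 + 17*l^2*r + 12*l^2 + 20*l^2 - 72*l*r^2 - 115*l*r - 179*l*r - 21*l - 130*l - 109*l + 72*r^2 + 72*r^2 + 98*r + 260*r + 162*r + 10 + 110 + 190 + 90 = -l^3 + 32*l^2 - 260*l + r^2*(144 - 72*l) + r*(17*l^2 - 294*l + 520) + 400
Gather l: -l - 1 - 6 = -l - 7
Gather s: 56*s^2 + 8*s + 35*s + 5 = 56*s^2 + 43*s + 5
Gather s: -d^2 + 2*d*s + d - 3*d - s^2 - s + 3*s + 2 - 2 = -d^2 - 2*d - s^2 + s*(2*d + 2)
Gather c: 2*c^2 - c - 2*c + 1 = 2*c^2 - 3*c + 1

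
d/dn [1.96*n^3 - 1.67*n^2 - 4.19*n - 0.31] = 5.88*n^2 - 3.34*n - 4.19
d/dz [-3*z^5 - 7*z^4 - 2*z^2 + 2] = z*(-15*z^3 - 28*z^2 - 4)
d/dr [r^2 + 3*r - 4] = 2*r + 3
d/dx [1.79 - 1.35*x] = -1.35000000000000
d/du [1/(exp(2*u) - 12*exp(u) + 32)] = 2*(6 - exp(u))*exp(u)/(exp(2*u) - 12*exp(u) + 32)^2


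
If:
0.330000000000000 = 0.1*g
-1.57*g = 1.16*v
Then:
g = 3.30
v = -4.47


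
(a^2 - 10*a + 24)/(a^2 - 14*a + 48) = (a - 4)/(a - 8)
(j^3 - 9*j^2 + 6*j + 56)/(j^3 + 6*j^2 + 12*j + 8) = (j^2 - 11*j + 28)/(j^2 + 4*j + 4)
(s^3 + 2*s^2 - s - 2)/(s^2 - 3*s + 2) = (s^2 + 3*s + 2)/(s - 2)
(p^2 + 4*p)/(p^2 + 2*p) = (p + 4)/(p + 2)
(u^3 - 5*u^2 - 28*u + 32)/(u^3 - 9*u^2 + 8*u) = (u + 4)/u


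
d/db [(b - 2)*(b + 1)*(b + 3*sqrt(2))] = 3*b^2 - 2*b + 6*sqrt(2)*b - 3*sqrt(2) - 2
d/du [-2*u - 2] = -2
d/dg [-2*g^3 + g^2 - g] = -6*g^2 + 2*g - 1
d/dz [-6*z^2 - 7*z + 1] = -12*z - 7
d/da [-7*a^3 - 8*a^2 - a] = -21*a^2 - 16*a - 1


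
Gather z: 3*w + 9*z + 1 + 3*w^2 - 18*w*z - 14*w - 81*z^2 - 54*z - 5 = 3*w^2 - 11*w - 81*z^2 + z*(-18*w - 45) - 4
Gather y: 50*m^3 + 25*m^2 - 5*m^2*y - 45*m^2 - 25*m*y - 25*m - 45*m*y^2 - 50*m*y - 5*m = 50*m^3 - 20*m^2 - 45*m*y^2 - 30*m + y*(-5*m^2 - 75*m)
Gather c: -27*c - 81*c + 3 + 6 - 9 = -108*c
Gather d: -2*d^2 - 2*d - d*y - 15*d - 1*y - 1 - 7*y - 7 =-2*d^2 + d*(-y - 17) - 8*y - 8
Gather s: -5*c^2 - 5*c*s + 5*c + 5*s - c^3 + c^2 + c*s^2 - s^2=-c^3 - 4*c^2 + 5*c + s^2*(c - 1) + s*(5 - 5*c)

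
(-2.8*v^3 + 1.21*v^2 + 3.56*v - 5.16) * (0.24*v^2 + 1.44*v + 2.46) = -0.672*v^5 - 3.7416*v^4 - 4.2912*v^3 + 6.8646*v^2 + 1.3272*v - 12.6936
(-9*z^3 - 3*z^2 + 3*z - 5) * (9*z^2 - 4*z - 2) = -81*z^5 + 9*z^4 + 57*z^3 - 51*z^2 + 14*z + 10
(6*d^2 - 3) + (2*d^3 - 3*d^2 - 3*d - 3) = 2*d^3 + 3*d^2 - 3*d - 6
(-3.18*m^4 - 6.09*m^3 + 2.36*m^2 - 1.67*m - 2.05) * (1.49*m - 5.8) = -4.7382*m^5 + 9.3699*m^4 + 38.8384*m^3 - 16.1763*m^2 + 6.6315*m + 11.89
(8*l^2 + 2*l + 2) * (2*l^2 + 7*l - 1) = 16*l^4 + 60*l^3 + 10*l^2 + 12*l - 2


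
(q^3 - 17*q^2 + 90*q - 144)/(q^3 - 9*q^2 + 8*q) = (q^2 - 9*q + 18)/(q*(q - 1))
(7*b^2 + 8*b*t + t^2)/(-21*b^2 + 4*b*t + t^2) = (b + t)/(-3*b + t)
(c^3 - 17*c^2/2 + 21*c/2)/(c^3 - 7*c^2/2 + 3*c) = (c - 7)/(c - 2)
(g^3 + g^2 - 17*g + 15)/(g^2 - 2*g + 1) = (g^2 + 2*g - 15)/(g - 1)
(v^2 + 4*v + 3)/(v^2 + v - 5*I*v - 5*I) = (v + 3)/(v - 5*I)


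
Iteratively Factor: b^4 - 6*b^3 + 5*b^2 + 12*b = (b)*(b^3 - 6*b^2 + 5*b + 12) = b*(b - 3)*(b^2 - 3*b - 4) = b*(b - 3)*(b + 1)*(b - 4)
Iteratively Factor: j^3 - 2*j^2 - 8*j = (j)*(j^2 - 2*j - 8) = j*(j - 4)*(j + 2)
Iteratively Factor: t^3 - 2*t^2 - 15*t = (t - 5)*(t^2 + 3*t) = (t - 5)*(t + 3)*(t)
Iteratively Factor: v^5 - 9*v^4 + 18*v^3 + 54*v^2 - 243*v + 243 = (v - 3)*(v^4 - 6*v^3 + 54*v - 81) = (v - 3)^2*(v^3 - 3*v^2 - 9*v + 27) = (v - 3)^3*(v^2 - 9) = (v - 3)^3*(v + 3)*(v - 3)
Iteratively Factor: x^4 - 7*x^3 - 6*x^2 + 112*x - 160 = (x + 4)*(x^3 - 11*x^2 + 38*x - 40) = (x - 5)*(x + 4)*(x^2 - 6*x + 8) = (x - 5)*(x - 4)*(x + 4)*(x - 2)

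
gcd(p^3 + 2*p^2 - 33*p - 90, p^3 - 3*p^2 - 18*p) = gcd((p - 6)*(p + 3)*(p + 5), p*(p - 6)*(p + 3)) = p^2 - 3*p - 18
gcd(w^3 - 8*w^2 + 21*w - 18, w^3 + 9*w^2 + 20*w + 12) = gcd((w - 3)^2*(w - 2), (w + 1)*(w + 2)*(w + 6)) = 1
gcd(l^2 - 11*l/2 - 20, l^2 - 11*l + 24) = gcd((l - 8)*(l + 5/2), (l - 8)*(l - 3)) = l - 8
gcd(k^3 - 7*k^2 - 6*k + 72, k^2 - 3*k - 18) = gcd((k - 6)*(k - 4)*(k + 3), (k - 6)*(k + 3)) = k^2 - 3*k - 18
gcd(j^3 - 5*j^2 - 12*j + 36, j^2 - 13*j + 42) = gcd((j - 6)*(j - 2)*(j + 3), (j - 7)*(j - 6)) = j - 6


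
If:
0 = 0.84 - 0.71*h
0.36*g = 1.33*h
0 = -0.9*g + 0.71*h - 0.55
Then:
No Solution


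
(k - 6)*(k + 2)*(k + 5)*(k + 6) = k^4 + 7*k^3 - 26*k^2 - 252*k - 360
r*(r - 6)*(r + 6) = r^3 - 36*r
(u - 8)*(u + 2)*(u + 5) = u^3 - u^2 - 46*u - 80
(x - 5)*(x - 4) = x^2 - 9*x + 20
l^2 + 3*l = l*(l + 3)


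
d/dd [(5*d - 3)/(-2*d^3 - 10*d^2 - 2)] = (-5*d^3 - 25*d^2 + d*(3*d + 10)*(5*d - 3) - 5)/(2*(d^3 + 5*d^2 + 1)^2)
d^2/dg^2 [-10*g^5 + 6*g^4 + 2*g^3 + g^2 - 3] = -200*g^3 + 72*g^2 + 12*g + 2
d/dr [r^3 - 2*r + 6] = 3*r^2 - 2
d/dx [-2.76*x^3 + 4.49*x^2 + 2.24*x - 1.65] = -8.28*x^2 + 8.98*x + 2.24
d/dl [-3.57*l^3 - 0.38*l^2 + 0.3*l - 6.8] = -10.71*l^2 - 0.76*l + 0.3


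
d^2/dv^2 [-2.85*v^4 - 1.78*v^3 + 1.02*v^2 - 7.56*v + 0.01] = -34.2*v^2 - 10.68*v + 2.04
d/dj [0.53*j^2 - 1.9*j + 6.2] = 1.06*j - 1.9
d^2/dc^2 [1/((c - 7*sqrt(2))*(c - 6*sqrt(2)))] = 2*(3*c^2 - 39*sqrt(2)*c + 254)/(c^6 - 39*sqrt(2)*c^5 + 1266*c^4 - 10946*sqrt(2)*c^3 + 106344*c^2 - 275184*sqrt(2)*c + 592704)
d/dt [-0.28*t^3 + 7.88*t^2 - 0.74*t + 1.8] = -0.84*t^2 + 15.76*t - 0.74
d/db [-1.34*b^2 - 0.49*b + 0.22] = -2.68*b - 0.49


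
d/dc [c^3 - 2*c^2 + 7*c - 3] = 3*c^2 - 4*c + 7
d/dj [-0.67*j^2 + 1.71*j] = 1.71 - 1.34*j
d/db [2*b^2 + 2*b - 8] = 4*b + 2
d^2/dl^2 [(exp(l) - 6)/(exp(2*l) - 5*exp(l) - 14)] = (exp(4*l) - 19*exp(3*l) + 174*exp(2*l) - 556*exp(l) + 616)*exp(l)/(exp(6*l) - 15*exp(5*l) + 33*exp(4*l) + 295*exp(3*l) - 462*exp(2*l) - 2940*exp(l) - 2744)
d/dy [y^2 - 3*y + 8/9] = 2*y - 3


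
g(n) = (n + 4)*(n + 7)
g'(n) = 2*n + 11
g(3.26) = 74.49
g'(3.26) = 17.52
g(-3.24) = 2.86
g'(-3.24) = 4.52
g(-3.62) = 1.28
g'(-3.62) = 3.76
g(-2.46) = 6.99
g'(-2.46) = 6.08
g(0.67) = 35.82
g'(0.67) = 12.34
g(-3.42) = 2.08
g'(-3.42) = 4.16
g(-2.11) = 9.24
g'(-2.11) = 6.78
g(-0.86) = 19.28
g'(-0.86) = 9.28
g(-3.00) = 4.00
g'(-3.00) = 5.00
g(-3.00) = 4.00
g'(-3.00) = 5.00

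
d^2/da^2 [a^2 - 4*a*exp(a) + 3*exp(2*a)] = -4*a*exp(a) + 12*exp(2*a) - 8*exp(a) + 2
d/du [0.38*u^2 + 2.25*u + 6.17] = 0.76*u + 2.25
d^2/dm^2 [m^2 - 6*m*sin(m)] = 6*m*sin(m) - 12*cos(m) + 2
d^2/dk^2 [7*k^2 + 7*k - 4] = 14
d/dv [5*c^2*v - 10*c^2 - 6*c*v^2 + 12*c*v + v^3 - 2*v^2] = 5*c^2 - 12*c*v + 12*c + 3*v^2 - 4*v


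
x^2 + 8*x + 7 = (x + 1)*(x + 7)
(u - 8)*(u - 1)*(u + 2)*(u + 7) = u^4 - 59*u^2 - 54*u + 112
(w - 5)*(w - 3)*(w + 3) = w^3 - 5*w^2 - 9*w + 45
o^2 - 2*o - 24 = (o - 6)*(o + 4)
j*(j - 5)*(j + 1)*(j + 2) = j^4 - 2*j^3 - 13*j^2 - 10*j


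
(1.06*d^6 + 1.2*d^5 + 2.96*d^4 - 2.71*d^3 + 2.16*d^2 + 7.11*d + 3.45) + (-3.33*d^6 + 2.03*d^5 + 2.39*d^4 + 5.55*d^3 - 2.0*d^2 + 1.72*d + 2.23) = -2.27*d^6 + 3.23*d^5 + 5.35*d^4 + 2.84*d^3 + 0.16*d^2 + 8.83*d + 5.68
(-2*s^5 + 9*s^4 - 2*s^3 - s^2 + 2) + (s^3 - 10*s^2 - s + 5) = -2*s^5 + 9*s^4 - s^3 - 11*s^2 - s + 7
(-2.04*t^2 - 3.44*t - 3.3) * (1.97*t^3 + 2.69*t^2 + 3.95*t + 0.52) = -4.0188*t^5 - 12.2644*t^4 - 23.8126*t^3 - 23.5258*t^2 - 14.8238*t - 1.716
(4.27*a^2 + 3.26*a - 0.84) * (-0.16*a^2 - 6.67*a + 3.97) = -0.6832*a^4 - 29.0025*a^3 - 4.6579*a^2 + 18.545*a - 3.3348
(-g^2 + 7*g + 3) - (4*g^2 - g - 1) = -5*g^2 + 8*g + 4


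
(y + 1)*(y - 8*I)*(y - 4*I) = y^3 + y^2 - 12*I*y^2 - 32*y - 12*I*y - 32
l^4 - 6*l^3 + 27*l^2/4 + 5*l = l*(l - 4)*(l - 5/2)*(l + 1/2)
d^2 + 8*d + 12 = (d + 2)*(d + 6)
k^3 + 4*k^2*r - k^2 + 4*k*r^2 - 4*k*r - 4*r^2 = (k - 1)*(k + 2*r)^2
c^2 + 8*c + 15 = (c + 3)*(c + 5)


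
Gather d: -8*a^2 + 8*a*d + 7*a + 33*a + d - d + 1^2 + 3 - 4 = -8*a^2 + 8*a*d + 40*a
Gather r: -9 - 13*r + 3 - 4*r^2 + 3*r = -4*r^2 - 10*r - 6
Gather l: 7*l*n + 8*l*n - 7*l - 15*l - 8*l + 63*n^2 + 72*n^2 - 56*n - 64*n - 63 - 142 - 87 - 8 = l*(15*n - 30) + 135*n^2 - 120*n - 300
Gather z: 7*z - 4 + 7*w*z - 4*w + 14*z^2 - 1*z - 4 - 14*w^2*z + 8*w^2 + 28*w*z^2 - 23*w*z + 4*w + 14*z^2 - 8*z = 8*w^2 + z^2*(28*w + 28) + z*(-14*w^2 - 16*w - 2) - 8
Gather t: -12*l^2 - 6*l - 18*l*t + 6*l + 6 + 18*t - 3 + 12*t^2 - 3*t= -12*l^2 + 12*t^2 + t*(15 - 18*l) + 3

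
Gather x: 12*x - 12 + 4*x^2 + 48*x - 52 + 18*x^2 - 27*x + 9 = 22*x^2 + 33*x - 55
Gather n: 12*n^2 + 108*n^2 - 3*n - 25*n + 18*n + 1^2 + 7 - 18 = 120*n^2 - 10*n - 10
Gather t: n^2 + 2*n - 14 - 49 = n^2 + 2*n - 63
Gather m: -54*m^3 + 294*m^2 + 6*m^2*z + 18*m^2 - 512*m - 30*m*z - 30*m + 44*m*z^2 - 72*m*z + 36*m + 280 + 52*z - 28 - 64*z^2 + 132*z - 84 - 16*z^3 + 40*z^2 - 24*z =-54*m^3 + m^2*(6*z + 312) + m*(44*z^2 - 102*z - 506) - 16*z^3 - 24*z^2 + 160*z + 168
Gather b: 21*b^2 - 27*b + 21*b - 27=21*b^2 - 6*b - 27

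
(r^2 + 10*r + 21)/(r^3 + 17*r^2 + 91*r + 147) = 1/(r + 7)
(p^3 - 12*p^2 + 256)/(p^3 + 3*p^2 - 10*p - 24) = (p^2 - 16*p + 64)/(p^2 - p - 6)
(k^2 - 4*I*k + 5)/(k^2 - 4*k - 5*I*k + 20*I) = (k + I)/(k - 4)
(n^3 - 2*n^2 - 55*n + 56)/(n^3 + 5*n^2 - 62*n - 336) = (n - 1)/(n + 6)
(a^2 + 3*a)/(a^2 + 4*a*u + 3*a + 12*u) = a/(a + 4*u)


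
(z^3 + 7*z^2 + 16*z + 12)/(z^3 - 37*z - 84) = (z^2 + 4*z + 4)/(z^2 - 3*z - 28)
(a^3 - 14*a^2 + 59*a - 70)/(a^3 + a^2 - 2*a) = (a^3 - 14*a^2 + 59*a - 70)/(a*(a^2 + a - 2))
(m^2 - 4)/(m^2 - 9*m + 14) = (m + 2)/(m - 7)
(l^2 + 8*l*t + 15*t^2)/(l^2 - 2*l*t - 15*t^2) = (-l - 5*t)/(-l + 5*t)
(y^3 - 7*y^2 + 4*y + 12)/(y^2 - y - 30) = (y^2 - y - 2)/(y + 5)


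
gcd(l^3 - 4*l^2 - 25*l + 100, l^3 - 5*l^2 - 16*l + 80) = l^2 - 9*l + 20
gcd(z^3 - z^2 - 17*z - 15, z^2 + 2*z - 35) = z - 5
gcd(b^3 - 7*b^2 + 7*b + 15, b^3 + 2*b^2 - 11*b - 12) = b^2 - 2*b - 3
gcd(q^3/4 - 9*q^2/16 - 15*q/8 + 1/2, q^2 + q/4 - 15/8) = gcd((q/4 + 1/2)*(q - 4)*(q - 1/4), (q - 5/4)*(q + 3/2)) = 1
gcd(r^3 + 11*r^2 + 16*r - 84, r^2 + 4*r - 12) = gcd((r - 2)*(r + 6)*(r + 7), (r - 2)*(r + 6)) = r^2 + 4*r - 12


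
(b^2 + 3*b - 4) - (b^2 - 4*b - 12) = 7*b + 8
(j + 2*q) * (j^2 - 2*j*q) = j^3 - 4*j*q^2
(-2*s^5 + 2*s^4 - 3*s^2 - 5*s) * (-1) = 2*s^5 - 2*s^4 + 3*s^2 + 5*s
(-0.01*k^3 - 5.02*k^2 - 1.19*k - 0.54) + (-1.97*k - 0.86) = -0.01*k^3 - 5.02*k^2 - 3.16*k - 1.4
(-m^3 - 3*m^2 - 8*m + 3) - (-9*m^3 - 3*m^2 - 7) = 8*m^3 - 8*m + 10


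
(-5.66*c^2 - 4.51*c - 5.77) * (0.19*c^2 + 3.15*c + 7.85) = -1.0754*c^4 - 18.6859*c^3 - 59.7338*c^2 - 53.579*c - 45.2945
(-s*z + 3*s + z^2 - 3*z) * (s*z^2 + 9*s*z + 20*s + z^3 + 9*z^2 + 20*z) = -s^2*z^3 - 6*s^2*z^2 + 7*s^2*z + 60*s^2 + z^5 + 6*z^4 - 7*z^3 - 60*z^2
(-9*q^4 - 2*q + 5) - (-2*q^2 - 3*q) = -9*q^4 + 2*q^2 + q + 5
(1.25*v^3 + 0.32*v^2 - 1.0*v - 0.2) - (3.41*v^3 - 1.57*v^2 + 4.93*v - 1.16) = -2.16*v^3 + 1.89*v^2 - 5.93*v + 0.96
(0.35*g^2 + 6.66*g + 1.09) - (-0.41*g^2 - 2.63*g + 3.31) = 0.76*g^2 + 9.29*g - 2.22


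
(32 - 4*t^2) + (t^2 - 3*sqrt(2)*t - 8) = -3*t^2 - 3*sqrt(2)*t + 24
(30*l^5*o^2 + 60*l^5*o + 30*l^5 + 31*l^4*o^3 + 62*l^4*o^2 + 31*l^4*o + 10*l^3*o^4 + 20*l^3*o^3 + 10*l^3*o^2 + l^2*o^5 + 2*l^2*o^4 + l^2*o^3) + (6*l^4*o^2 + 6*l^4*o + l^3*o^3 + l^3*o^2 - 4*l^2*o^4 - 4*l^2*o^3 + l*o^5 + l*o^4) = 30*l^5*o^2 + 60*l^5*o + 30*l^5 + 31*l^4*o^3 + 68*l^4*o^2 + 37*l^4*o + 10*l^3*o^4 + 21*l^3*o^3 + 11*l^3*o^2 + l^2*o^5 - 2*l^2*o^4 - 3*l^2*o^3 + l*o^5 + l*o^4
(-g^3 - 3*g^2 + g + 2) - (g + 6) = -g^3 - 3*g^2 - 4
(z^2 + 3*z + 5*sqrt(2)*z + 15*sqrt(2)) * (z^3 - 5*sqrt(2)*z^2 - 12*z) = z^5 + 3*z^4 - 62*z^3 - 186*z^2 - 60*sqrt(2)*z^2 - 180*sqrt(2)*z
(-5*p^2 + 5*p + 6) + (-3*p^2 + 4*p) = -8*p^2 + 9*p + 6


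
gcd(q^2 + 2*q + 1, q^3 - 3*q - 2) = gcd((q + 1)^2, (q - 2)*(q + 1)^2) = q^2 + 2*q + 1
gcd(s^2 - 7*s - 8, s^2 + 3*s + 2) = s + 1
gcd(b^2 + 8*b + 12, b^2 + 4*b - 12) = b + 6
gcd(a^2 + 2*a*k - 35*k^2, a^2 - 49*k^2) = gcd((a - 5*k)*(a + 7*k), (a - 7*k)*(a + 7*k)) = a + 7*k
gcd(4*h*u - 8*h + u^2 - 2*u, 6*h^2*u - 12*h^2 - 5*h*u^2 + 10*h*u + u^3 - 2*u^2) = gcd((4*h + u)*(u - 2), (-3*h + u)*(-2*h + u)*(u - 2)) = u - 2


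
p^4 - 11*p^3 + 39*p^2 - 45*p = p*(p - 5)*(p - 3)^2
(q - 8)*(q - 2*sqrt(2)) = q^2 - 8*q - 2*sqrt(2)*q + 16*sqrt(2)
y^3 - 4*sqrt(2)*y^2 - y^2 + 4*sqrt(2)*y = y*(y - 1)*(y - 4*sqrt(2))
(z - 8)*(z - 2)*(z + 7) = z^3 - 3*z^2 - 54*z + 112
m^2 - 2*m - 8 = (m - 4)*(m + 2)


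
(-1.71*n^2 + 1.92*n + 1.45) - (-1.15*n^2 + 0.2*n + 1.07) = -0.56*n^2 + 1.72*n + 0.38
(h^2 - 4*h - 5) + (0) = h^2 - 4*h - 5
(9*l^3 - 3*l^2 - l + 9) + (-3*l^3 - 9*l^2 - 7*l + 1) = 6*l^3 - 12*l^2 - 8*l + 10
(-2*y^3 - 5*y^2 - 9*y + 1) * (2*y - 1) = -4*y^4 - 8*y^3 - 13*y^2 + 11*y - 1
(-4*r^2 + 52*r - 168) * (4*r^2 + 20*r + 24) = -16*r^4 + 128*r^3 + 272*r^2 - 2112*r - 4032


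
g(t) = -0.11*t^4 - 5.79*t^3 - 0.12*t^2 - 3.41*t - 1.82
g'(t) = -0.44*t^3 - 17.37*t^2 - 0.24*t - 3.41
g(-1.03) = 7.77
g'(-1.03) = -21.11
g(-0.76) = 3.21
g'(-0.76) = -13.07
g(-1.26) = 13.59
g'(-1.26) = -29.80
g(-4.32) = 439.16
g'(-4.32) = -291.07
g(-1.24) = 13.00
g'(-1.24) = -28.98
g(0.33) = -3.17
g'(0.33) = -5.40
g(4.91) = -770.75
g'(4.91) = -475.43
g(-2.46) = 88.01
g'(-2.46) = -101.39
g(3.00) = -178.37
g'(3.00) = -172.34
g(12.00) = -12346.10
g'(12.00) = -3267.89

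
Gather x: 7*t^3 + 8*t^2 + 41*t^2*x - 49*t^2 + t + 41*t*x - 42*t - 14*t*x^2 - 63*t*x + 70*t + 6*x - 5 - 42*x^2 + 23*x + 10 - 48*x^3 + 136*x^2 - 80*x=7*t^3 - 41*t^2 + 29*t - 48*x^3 + x^2*(94 - 14*t) + x*(41*t^2 - 22*t - 51) + 5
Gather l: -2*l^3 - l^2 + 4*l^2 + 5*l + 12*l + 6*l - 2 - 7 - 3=-2*l^3 + 3*l^2 + 23*l - 12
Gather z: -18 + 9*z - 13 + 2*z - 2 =11*z - 33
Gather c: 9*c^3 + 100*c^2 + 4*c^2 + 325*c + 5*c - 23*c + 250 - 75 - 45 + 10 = 9*c^3 + 104*c^2 + 307*c + 140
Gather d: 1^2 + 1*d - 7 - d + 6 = 0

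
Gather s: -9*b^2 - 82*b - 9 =-9*b^2 - 82*b - 9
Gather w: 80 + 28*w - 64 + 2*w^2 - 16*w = 2*w^2 + 12*w + 16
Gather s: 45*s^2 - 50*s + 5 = 45*s^2 - 50*s + 5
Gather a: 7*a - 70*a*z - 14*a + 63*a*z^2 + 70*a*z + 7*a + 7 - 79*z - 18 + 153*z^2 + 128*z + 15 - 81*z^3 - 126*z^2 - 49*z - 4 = 63*a*z^2 - 81*z^3 + 27*z^2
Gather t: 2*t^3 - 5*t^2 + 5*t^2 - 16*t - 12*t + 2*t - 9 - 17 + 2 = 2*t^3 - 26*t - 24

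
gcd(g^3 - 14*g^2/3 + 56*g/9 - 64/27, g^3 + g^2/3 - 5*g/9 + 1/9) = 1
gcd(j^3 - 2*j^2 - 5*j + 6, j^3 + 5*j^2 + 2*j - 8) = j^2 + j - 2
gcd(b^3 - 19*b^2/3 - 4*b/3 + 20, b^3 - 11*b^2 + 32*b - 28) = b - 2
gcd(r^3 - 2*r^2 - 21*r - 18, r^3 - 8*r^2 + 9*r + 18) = r^2 - 5*r - 6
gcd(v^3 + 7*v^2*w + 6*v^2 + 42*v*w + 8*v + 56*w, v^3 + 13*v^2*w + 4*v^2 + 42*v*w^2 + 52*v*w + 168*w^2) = v^2 + 7*v*w + 4*v + 28*w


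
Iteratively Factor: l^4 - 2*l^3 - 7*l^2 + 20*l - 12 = (l + 3)*(l^3 - 5*l^2 + 8*l - 4) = (l - 1)*(l + 3)*(l^2 - 4*l + 4) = (l - 2)*(l - 1)*(l + 3)*(l - 2)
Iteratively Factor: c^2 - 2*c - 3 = (c - 3)*(c + 1)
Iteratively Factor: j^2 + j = (j)*(j + 1)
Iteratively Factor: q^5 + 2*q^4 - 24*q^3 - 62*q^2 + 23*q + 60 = (q + 4)*(q^4 - 2*q^3 - 16*q^2 + 2*q + 15) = (q - 5)*(q + 4)*(q^3 + 3*q^2 - q - 3) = (q - 5)*(q + 1)*(q + 4)*(q^2 + 2*q - 3) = (q - 5)*(q - 1)*(q + 1)*(q + 4)*(q + 3)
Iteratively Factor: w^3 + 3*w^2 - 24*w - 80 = (w - 5)*(w^2 + 8*w + 16) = (w - 5)*(w + 4)*(w + 4)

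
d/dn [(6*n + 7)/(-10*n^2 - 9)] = 2*(30*n^2 + 70*n - 27)/(100*n^4 + 180*n^2 + 81)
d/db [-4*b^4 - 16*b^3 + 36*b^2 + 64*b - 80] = -16*b^3 - 48*b^2 + 72*b + 64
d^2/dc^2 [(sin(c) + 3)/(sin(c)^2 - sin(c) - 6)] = (sin(c)^5 + 13*sin(c)^4 + 25*sin(c)^3 + 51*sin(c)^2 - 30)/(sin(c) + cos(c)^2 + 5)^3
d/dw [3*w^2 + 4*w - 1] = 6*w + 4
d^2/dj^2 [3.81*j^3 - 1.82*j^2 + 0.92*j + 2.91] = 22.86*j - 3.64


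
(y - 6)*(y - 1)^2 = y^3 - 8*y^2 + 13*y - 6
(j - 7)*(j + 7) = j^2 - 49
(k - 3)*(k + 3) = k^2 - 9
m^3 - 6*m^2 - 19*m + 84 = (m - 7)*(m - 3)*(m + 4)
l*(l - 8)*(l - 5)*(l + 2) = l^4 - 11*l^3 + 14*l^2 + 80*l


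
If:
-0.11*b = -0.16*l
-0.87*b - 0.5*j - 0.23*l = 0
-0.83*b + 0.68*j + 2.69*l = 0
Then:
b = 0.00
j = 0.00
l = 0.00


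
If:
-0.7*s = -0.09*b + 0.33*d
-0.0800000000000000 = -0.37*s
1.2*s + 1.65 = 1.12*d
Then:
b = 7.93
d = 1.70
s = 0.22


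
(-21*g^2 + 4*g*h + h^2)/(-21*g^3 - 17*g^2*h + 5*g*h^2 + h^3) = 1/(g + h)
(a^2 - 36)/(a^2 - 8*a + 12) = (a + 6)/(a - 2)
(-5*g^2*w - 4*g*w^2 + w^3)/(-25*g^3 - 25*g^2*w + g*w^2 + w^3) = w/(5*g + w)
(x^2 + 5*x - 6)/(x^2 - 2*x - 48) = (x - 1)/(x - 8)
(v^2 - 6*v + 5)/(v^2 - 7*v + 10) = (v - 1)/(v - 2)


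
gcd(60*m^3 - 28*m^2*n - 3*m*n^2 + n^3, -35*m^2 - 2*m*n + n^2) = 5*m + n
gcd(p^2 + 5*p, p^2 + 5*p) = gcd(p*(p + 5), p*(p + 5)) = p^2 + 5*p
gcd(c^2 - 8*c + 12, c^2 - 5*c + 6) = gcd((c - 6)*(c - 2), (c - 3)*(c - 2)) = c - 2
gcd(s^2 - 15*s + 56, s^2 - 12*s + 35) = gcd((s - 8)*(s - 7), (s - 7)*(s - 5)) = s - 7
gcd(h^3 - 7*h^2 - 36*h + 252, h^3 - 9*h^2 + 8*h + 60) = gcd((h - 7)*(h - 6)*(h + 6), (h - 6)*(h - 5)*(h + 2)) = h - 6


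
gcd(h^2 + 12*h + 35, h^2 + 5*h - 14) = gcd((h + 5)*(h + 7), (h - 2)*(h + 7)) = h + 7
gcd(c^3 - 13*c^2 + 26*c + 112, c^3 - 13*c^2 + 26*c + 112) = c^3 - 13*c^2 + 26*c + 112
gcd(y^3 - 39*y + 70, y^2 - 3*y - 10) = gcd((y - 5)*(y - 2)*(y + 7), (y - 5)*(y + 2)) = y - 5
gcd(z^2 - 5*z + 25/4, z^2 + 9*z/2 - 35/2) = z - 5/2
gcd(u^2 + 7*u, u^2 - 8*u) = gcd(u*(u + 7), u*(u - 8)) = u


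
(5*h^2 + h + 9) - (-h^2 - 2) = 6*h^2 + h + 11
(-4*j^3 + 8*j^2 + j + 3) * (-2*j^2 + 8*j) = 8*j^5 - 48*j^4 + 62*j^3 + 2*j^2 + 24*j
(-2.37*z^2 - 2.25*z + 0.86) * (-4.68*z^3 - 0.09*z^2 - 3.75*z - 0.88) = 11.0916*z^5 + 10.7433*z^4 + 5.0652*z^3 + 10.4457*z^2 - 1.245*z - 0.7568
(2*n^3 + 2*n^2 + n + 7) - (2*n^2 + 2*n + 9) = 2*n^3 - n - 2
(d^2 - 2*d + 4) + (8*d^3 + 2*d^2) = 8*d^3 + 3*d^2 - 2*d + 4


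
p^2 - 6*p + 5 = (p - 5)*(p - 1)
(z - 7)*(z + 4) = z^2 - 3*z - 28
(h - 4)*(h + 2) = h^2 - 2*h - 8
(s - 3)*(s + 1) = s^2 - 2*s - 3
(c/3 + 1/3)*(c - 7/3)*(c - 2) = c^3/3 - 10*c^2/9 + c/9 + 14/9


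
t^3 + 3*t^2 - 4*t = t*(t - 1)*(t + 4)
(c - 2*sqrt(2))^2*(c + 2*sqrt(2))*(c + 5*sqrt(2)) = c^4 + 3*sqrt(2)*c^3 - 28*c^2 - 24*sqrt(2)*c + 160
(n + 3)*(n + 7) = n^2 + 10*n + 21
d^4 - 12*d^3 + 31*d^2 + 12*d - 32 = (d - 8)*(d - 4)*(d - 1)*(d + 1)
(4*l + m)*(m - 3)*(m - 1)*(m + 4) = 4*l*m^3 - 52*l*m + 48*l + m^4 - 13*m^2 + 12*m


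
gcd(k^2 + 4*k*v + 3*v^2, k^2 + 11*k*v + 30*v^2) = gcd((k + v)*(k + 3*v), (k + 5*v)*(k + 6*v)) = 1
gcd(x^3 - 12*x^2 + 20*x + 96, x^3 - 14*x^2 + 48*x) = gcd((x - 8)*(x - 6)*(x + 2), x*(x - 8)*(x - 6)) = x^2 - 14*x + 48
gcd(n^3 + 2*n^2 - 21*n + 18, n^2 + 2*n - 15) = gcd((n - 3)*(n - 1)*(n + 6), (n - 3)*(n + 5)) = n - 3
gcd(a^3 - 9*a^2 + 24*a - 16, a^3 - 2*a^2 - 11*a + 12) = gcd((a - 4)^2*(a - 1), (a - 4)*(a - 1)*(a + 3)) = a^2 - 5*a + 4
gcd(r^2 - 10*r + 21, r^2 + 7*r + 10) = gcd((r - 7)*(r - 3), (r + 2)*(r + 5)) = 1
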